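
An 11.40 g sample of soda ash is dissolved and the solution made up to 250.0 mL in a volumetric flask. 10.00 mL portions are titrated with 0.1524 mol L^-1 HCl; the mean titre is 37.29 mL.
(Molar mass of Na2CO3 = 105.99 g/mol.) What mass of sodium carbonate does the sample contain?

Na2CO3 + 2 HCl → 2 NaCl + H2O + CO2
n(HCl) per titration = 0.03729 × 0.1524 = 5.683 × 10^-3 mol
From the 1:2 ratio, n(Na2CO3) in each aliquot = 1/2 × 5.683 × 10^-3 = 2.841 × 10^-3 mol
n(Na2CO3) in the whole flask = 2.841 × 10^-3 × 250.0/10.00 = 0.07104 mol
mass of Na2CO3 = 0.07104 × 105.99 = 7.529 g

7.529 g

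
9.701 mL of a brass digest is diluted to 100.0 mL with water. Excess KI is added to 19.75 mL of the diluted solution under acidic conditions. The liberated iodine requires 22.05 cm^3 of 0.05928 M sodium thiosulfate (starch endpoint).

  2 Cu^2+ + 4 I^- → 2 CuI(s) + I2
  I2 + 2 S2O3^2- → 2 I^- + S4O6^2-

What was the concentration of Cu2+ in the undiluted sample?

n(S2O3^2-) = 0.02205 × 0.05928 = 1.307 × 10^-3 mol
n(I2) = n(S2O3^2-)/2 = 6.536 × 10^-4 mol
From the 2:1 ratio, n(Cu2+) in the aliquot = 2/1 × 6.536 × 10^-4 = 1.307 × 10^-3 mol
[Cu2+]_dilute = 1.307 × 10^-3 / 0.01975 = 0.06618 mol/L
[Cu2+]_original = 0.06618 × 100.0/9.701 = 0.6822 mol/L

0.6822 M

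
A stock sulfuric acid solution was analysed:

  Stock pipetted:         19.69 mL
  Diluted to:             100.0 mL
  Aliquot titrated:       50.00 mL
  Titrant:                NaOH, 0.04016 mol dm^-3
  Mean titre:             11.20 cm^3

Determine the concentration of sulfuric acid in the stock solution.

0.02284 mol/L

H2SO4 + 2 NaOH → Na2SO4 + 2 H2O
n(NaOH) = 0.01120 × 0.04016 = 4.498 × 10^-4 mol
From the 1:2 ratio, n(H2SO4) in the aliquot = 1/2 × 4.498 × 10^-4 = 2.249 × 10^-4 mol
[H2SO4]_dilute = 2.249 × 10^-4 / 0.05000 = 0.004498 mol/L
Dilution factor = 100.0 / 19.69 = 5.079
[H2SO4]_stock = 0.004498 × 5.079 = 0.02284 mol/L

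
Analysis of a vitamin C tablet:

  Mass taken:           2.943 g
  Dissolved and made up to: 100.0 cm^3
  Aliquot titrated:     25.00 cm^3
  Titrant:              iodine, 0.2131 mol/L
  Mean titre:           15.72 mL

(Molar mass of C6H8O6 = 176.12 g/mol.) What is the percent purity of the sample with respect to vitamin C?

80.19 %

C6H8O6 + I2 → C6H6O6 + 2 HI
n(I2) per titration = 0.01572 × 0.2131 = 3.350 × 10^-3 mol
n(C6H8O6) in each aliquot = 3.350 × 10^-3 mol (1:1 ratio)
n(C6H8O6) in the whole flask = 3.350 × 10^-3 × 100.0/25.00 = 0.01340 mol
mass of C6H8O6 = 0.01340 × 176.12 = 2.360 g
% C6H8O6 = 2.360 / 2.943 × 100 = 80.19 %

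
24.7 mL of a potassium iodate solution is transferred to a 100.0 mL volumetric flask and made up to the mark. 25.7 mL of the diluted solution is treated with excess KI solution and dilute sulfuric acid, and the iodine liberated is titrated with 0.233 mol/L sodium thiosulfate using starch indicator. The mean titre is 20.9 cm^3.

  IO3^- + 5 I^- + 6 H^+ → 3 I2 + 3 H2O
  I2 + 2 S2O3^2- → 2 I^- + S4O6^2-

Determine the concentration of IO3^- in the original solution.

n(S2O3^2-) = 0.0209 × 0.233 = 4.87 × 10^-3 mol
n(I2) = n(S2O3^2-)/2 = 2.43 × 10^-3 mol
From the 1:3 ratio, n(IO3^-) in the aliquot = 1/3 × 2.43 × 10^-3 = 8.12 × 10^-4 mol
[IO3^-]_dilute = 8.12 × 10^-4 / 0.0257 = 0.0316 mol/L
[IO3^-]_original = 0.0316 × 100.0/24.7 = 0.128 mol/L

0.128 mol/L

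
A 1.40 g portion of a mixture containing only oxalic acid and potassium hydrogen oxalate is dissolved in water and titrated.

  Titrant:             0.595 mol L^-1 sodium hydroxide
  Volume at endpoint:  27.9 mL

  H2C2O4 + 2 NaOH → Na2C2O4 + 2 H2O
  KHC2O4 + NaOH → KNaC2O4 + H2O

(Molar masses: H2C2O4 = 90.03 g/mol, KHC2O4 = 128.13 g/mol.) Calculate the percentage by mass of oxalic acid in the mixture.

n(NaOH) = 0.0279 × 0.595 = 0.0166 mol
Let x = n(H2C2O4), y = n(KHC2O4).
Titrant: 2x + 1y = 0.0166;  mass: 90.03x + 128.13y = 1.40
Solving, x = 4.37 × 10^-3 mol, y = 7.85 × 10^-3 mol
mass of H2C2O4 = 4.37 × 10^-3 × 90.03 = 0.394 g
% H2C2O4 = 0.394 / 1.40 × 100 = 28.1 %

28.1 %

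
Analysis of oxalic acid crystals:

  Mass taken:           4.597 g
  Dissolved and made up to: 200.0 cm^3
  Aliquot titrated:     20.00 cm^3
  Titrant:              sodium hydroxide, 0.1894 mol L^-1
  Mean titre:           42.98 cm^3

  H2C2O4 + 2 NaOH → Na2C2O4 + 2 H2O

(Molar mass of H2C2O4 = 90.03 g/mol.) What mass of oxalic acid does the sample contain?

3.664 g

n(NaOH) per titration = 0.04298 × 0.1894 = 8.140 × 10^-3 mol
From the 1:2 ratio, n(H2C2O4) in each aliquot = 1/2 × 8.140 × 10^-3 = 4.070 × 10^-3 mol
n(H2C2O4) in the whole flask = 4.070 × 10^-3 × 200.0/20.00 = 0.04070 mol
mass of H2C2O4 = 0.04070 × 90.03 = 3.664 g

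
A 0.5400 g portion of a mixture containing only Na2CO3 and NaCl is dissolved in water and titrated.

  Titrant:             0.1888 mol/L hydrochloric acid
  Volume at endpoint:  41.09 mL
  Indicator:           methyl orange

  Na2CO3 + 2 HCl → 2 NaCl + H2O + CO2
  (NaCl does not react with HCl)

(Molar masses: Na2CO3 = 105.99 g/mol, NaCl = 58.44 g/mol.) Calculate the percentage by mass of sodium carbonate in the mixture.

n(HCl) = 0.04109 × 0.1888 = 7.758 × 10^-3 mol
Let x = n(Na2CO3), y = n(NaCl).
Titrant: 2x = 7.758 × 10^-3;  mass: 105.99x + 58.44y = 0.5400
Solving, x = 3.879 × 10^-3 mol, y = 2.205 × 10^-3 mol
mass of Na2CO3 = 3.879 × 10^-3 × 105.99 = 0.4111 g
% Na2CO3 = 0.4111 / 0.5400 × 100 = 76.13 %

76.13 %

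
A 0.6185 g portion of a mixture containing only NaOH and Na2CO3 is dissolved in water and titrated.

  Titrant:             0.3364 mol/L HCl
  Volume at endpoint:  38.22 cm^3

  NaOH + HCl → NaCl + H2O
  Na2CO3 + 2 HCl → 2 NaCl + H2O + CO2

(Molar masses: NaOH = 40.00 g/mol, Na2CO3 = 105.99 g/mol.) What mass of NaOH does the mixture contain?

0.1935 g

n(HCl) = 0.03822 × 0.3364 = 0.01286 mol
Let x = n(NaOH), y = n(Na2CO3).
Titrant: 1x + 2y = 0.01286;  mass: 40.00x + 105.99y = 0.6185
Solving, x = 4.838 × 10^-3 mol, y = 4.010 × 10^-3 mol
mass of NaOH = 4.838 × 10^-3 × 40.00 = 0.1935 g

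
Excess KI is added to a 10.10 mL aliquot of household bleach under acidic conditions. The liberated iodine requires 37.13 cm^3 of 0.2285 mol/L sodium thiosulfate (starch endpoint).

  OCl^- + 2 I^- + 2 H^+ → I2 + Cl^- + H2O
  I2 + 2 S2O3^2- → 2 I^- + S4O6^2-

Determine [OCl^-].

0.4200 mol/L

n(S2O3^2-) = 0.03713 × 0.2285 = 8.484 × 10^-3 mol
n(I2) = n(S2O3^2-)/2 = 4.242 × 10^-3 mol
n(OCl^-) in the aliquot = 4.242 × 10^-3 mol (1:1 ratio)
[OCl^-] = 4.242 × 10^-3 / 0.01010 = 0.4200 mol/L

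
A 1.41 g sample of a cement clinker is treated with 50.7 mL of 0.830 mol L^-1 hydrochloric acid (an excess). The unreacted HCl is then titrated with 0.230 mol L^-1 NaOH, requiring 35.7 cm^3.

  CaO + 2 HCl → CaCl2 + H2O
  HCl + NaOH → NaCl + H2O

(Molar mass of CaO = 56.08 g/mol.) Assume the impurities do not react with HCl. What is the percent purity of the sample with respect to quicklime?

n(HCl) added = 0.0507 × 0.830 = 0.0421 mol
n(NaOH) used in back-titration = 0.0357 × 0.230 = 8.21 × 10^-3 mol
n(HCl) left over = 8.21 × 10^-3 mol (1:1 ratio)
n(HCl) consumed by analyte = 0.0421 − 8.21 × 10^-3 = 0.0339 mol
From the 1:2 ratio, n(CaO) = 1/2 × 0.0339 = 0.0169 mol
mass of CaO = 0.0169 × 56.08 = 0.950 g
% CaO = 0.950 / 1.41 × 100 = 67.4 %

67.4 %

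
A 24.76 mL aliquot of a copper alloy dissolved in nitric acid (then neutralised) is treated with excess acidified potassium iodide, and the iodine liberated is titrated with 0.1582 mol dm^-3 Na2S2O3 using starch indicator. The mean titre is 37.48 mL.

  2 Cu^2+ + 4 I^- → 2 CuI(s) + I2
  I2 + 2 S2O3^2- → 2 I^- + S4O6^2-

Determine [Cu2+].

n(S2O3^2-) = 0.03748 × 0.1582 = 5.929 × 10^-3 mol
n(I2) = n(S2O3^2-)/2 = 2.965 × 10^-3 mol
From the 2:1 ratio, n(Cu2+) in the aliquot = 2/1 × 2.965 × 10^-3 = 5.929 × 10^-3 mol
[Cu2+] = 5.929 × 10^-3 / 0.02476 = 0.2395 mol/L

0.2395 mol/L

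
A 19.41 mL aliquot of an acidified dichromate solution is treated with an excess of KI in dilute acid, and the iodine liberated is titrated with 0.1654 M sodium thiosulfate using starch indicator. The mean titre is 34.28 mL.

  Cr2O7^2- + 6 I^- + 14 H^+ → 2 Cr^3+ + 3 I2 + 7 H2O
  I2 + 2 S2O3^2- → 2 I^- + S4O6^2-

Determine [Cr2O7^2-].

0.04869 M

n(S2O3^2-) = 0.03428 × 0.1654 = 5.670 × 10^-3 mol
n(I2) = n(S2O3^2-)/2 = 2.835 × 10^-3 mol
From the 1:3 ratio, n(Cr2O7^2-) in the aliquot = 1/3 × 2.835 × 10^-3 = 9.450 × 10^-4 mol
[Cr2O7^2-] = 9.450 × 10^-4 / 0.01941 = 0.04869 mol/L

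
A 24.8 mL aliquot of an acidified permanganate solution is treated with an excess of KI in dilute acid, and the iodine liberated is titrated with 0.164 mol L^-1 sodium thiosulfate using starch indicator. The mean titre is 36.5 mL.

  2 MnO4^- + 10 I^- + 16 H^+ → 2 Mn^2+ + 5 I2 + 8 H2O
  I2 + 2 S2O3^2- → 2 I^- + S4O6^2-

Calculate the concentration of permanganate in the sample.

n(S2O3^2-) = 0.0365 × 0.164 = 5.99 × 10^-3 mol
n(I2) = n(S2O3^2-)/2 = 2.99 × 10^-3 mol
From the 2:5 ratio, n(MnO4^-) in the aliquot = 2/5 × 2.99 × 10^-3 = 1.20 × 10^-3 mol
[MnO4^-] = 1.20 × 10^-3 / 0.0248 = 0.0483 mol/L

0.0483 mol/L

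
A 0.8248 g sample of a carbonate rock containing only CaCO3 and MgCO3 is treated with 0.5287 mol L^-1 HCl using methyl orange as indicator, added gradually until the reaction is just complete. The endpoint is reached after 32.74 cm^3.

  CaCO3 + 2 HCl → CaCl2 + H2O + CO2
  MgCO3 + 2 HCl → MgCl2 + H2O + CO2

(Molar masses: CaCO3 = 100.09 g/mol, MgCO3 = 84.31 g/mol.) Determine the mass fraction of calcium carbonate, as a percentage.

73.14 %

n(HCl) = 0.03274 × 0.5287 = 0.01731 mol
Let x = n(CaCO3), y = n(MgCO3).
Titrant: 2x + 2y = 0.01731;  mass: 100.09x + 84.31y = 0.8248
Solving, x = 6.027 × 10^-3 mol, y = 2.627 × 10^-3 mol
mass of CaCO3 = 6.027 × 10^-3 × 100.09 = 0.6033 g
% CaCO3 = 0.6033 / 0.8248 × 100 = 73.14 %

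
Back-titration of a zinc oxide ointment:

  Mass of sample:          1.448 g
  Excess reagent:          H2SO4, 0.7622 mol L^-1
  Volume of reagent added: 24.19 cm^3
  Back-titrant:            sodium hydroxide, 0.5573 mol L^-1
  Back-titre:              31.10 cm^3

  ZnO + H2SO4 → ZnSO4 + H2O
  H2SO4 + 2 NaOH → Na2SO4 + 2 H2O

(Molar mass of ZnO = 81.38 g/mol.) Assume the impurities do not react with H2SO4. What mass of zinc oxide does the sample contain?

0.7952 g

n(H2SO4) added = 0.02419 × 0.7622 = 0.01844 mol
n(NaOH) used in back-titration = 0.03110 × 0.5573 = 0.01733 mol
From the 1:2 ratio, n(H2SO4) left over = 1/2 × 0.01733 = 8.666 × 10^-3 mol
n(H2SO4) consumed by analyte = 0.01844 − 8.666 × 10^-3 = 9.772 × 10^-3 mol
n(ZnO) = 9.772 × 10^-3 mol (1:1 ratio)
mass of ZnO = 9.772 × 10^-3 × 81.38 = 0.7952 g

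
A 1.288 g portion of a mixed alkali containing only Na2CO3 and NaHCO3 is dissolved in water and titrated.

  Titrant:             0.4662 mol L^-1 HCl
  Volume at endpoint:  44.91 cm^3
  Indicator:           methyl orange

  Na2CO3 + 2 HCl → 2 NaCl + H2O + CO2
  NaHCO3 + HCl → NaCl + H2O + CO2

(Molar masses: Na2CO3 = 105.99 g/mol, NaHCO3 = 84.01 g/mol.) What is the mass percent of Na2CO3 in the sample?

62.47 %

n(HCl) = 0.04491 × 0.4662 = 0.02094 mol
Let x = n(Na2CO3), y = n(NaHCO3).
Titrant: 2x + 1y = 0.02094;  mass: 105.99x + 84.01y = 1.288
Solving, x = 7.592 × 10^-3 mol, y = 5.753 × 10^-3 mol
mass of Na2CO3 = 7.592 × 10^-3 × 105.99 = 0.8047 g
% Na2CO3 = 0.8047 / 1.288 × 100 = 62.47 %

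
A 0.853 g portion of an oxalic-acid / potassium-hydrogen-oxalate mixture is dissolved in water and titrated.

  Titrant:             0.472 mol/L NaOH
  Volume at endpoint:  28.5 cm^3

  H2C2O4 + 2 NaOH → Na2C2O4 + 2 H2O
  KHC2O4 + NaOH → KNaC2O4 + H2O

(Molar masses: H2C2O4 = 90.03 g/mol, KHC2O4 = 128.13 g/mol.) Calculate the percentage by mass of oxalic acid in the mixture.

n(NaOH) = 0.0285 × 0.472 = 0.0135 mol
Let x = n(H2C2O4), y = n(KHC2O4).
Titrant: 2x + 1y = 0.0135;  mass: 90.03x + 128.13y = 0.853
Solving, x = 5.24 × 10^-3 mol, y = 2.98 × 10^-3 mol
mass of H2C2O4 = 5.24 × 10^-3 × 90.03 = 0.472 g
% H2C2O4 = 0.472 / 0.853 × 100 = 55.3 %

55.3 %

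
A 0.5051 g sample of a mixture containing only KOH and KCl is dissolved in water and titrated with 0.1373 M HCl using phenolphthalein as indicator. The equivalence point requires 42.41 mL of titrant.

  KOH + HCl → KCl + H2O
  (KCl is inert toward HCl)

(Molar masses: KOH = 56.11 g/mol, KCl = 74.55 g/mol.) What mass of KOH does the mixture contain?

n(HCl) = 0.04241 × 0.1373 = 5.823 × 10^-3 mol
Let x = n(KOH), y = n(KCl).
Titrant: 1x = 5.823 × 10^-3;  mass: 56.11x + 74.55y = 0.5051
Solving, x = 5.823 × 10^-3 mol, y = 2.393 × 10^-3 mol
mass of KOH = 5.823 × 10^-3 × 56.11 = 0.3267 g

0.3267 g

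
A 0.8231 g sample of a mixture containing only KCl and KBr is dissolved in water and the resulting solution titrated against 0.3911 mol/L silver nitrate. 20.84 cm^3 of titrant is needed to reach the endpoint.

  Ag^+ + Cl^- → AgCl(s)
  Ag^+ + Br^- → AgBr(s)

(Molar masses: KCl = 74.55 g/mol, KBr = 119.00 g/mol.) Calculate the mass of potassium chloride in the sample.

n(AgNO3) = 0.02084 × 0.3911 = 8.151 × 10^-3 mol
Let x = n(KCl), y = n(KBr).
Titrant: 1x + 1y = 8.151 × 10^-3;  mass: 74.55x + 119.00y = 0.8231
Solving, x = 3.303 × 10^-3 mol, y = 4.848 × 10^-3 mol
mass of KCl = 3.303 × 10^-3 × 74.55 = 0.2462 g

0.2462 g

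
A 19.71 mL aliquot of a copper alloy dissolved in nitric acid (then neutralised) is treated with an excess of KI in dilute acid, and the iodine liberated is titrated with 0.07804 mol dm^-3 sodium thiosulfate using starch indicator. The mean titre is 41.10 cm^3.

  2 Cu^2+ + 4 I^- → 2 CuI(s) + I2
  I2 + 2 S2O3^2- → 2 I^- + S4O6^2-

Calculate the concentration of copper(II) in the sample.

0.1627 mol/L

n(S2O3^2-) = 0.04110 × 0.07804 = 3.207 × 10^-3 mol
n(I2) = n(S2O3^2-)/2 = 1.604 × 10^-3 mol
From the 2:1 ratio, n(Cu2+) in the aliquot = 2/1 × 1.604 × 10^-3 = 3.207 × 10^-3 mol
[Cu2+] = 3.207 × 10^-3 / 0.01971 = 0.1627 mol/L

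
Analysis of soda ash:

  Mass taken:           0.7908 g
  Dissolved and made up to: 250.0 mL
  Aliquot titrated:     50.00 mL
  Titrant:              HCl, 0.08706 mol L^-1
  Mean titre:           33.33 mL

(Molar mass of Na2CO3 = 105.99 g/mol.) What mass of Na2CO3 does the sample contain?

Na2CO3 + 2 HCl → 2 NaCl + H2O + CO2
n(HCl) per titration = 0.03333 × 0.08706 = 2.902 × 10^-3 mol
From the 1:2 ratio, n(Na2CO3) in each aliquot = 1/2 × 2.902 × 10^-3 = 1.451 × 10^-3 mol
n(Na2CO3) in the whole flask = 1.451 × 10^-3 × 250.0/50.00 = 7.254 × 10^-3 mol
mass of Na2CO3 = 7.254 × 10^-3 × 105.99 = 0.7689 g

0.7689 g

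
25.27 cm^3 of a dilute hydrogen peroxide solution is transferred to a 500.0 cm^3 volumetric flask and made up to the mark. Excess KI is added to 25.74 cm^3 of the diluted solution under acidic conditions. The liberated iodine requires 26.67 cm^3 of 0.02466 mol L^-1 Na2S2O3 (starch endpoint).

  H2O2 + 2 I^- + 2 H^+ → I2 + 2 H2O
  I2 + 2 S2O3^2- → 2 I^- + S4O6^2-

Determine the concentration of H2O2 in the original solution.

0.2528 mol/L

n(S2O3^2-) = 0.02667 × 0.02466 = 6.577 × 10^-4 mol
n(I2) = n(S2O3^2-)/2 = 3.288 × 10^-4 mol
n(H2O2) in the aliquot = 3.288 × 10^-4 mol (1:1 ratio)
[H2O2]_dilute = 3.288 × 10^-4 / 0.02574 = 0.01278 mol/L
[H2O2]_original = 0.01278 × 500.0/25.27 = 0.2528 mol/L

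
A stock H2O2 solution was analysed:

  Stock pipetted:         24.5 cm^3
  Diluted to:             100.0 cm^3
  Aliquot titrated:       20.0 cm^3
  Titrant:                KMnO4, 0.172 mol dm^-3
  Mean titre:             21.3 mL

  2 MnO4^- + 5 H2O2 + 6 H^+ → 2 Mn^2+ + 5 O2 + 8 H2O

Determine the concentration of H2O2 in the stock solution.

n(KMnO4) = 0.0213 × 0.172 = 3.66 × 10^-3 mol
From the 5:2 ratio, n(H2O2) in the aliquot = 5/2 × 3.66 × 10^-3 = 9.16 × 10^-3 mol
[H2O2]_dilute = 9.16 × 10^-3 / 0.0200 = 0.458 mol/L
Dilution factor = 100.0 / 24.5 = 4.082
[H2O2]_stock = 0.458 × 4.082 = 1.87 mol/L

1.87 mol/L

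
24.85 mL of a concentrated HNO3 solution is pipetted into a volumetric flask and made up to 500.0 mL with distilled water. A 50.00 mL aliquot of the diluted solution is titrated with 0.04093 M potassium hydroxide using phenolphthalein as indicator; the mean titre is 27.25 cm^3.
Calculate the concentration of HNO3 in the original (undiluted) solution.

0.4488 M

HNO3 + KOH → KNO3 + H2O
n(KOH) = 0.02725 × 0.04093 = 1.115 × 10^-3 mol
n(HNO3) in the aliquot = 1.115 × 10^-3 mol (1:1 ratio)
[HNO3]_dilute = 1.115 × 10^-3 / 0.05000 = 0.02231 mol/L
Dilution factor = 500.0 / 24.85 = 20.12
[HNO3]_stock = 0.02231 × 20.12 = 0.4488 mol/L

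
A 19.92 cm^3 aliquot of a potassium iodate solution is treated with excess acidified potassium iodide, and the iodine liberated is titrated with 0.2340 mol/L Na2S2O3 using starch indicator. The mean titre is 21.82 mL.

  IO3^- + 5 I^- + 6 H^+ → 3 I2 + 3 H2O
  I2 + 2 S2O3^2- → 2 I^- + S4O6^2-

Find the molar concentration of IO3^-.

n(S2O3^2-) = 0.02182 × 0.2340 = 5.106 × 10^-3 mol
n(I2) = n(S2O3^2-)/2 = 2.553 × 10^-3 mol
From the 1:3 ratio, n(IO3^-) in the aliquot = 1/3 × 2.553 × 10^-3 = 8.510 × 10^-4 mol
[IO3^-] = 8.510 × 10^-4 / 0.01992 = 0.04272 mol/L

0.04272 mol/L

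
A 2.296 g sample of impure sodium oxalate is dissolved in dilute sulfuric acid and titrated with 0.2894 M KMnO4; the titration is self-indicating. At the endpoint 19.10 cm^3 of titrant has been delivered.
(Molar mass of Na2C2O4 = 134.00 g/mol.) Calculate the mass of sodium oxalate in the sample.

1.852 g

2 MnO4^- + 5 C2O4^2- + 16 H^+ → 2 Mn^2+ + 10 CO2 + 8 H2O
n(KMnO4) = 0.01910 L × 0.2894 mol/L = 5.528 × 10^-3 mol
From the 5:2 ratio, n(Na2C2O4) = 5/2 × 5.528 × 10^-3 = 0.01382 mol
mass of Na2C2O4 = 0.01382 × 134.00 g/mol = 1.852 g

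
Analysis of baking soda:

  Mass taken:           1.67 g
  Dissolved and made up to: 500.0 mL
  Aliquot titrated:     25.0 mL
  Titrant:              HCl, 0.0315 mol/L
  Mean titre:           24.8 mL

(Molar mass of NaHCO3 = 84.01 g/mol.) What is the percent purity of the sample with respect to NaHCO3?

NaHCO3 + HCl → NaCl + H2O + CO2
n(HCl) per titration = 0.0248 × 0.0315 = 7.81 × 10^-4 mol
n(NaHCO3) in each aliquot = 7.81 × 10^-4 mol (1:1 ratio)
n(NaHCO3) in the whole flask = 7.81 × 10^-4 × 500.0/25.0 = 0.0156 mol
mass of NaHCO3 = 0.0156 × 84.01 = 1.31 g
% NaHCO3 = 1.31 / 1.67 × 100 = 78.6 %

78.6 %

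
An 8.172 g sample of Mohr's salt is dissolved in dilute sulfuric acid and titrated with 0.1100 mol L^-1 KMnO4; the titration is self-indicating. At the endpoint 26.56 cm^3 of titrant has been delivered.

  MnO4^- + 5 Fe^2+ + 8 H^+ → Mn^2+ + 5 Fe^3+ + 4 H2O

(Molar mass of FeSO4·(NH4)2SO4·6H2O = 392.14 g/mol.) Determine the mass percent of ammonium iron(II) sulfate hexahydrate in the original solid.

70.10 %

n(KMnO4) = 0.02656 L × 0.1100 mol/L = 2.922 × 10^-3 mol
From the 5:1 ratio, n(FeSO4·(NH4)2SO4·6H2O) = 5/1 × 2.922 × 10^-3 = 0.01461 mol
mass of FeSO4·(NH4)2SO4·6H2O = 0.01461 × 392.14 g/mol = 5.728 g
% FeSO4·(NH4)2SO4·6H2O = 5.728 / 8.172 × 100 = 70.10 %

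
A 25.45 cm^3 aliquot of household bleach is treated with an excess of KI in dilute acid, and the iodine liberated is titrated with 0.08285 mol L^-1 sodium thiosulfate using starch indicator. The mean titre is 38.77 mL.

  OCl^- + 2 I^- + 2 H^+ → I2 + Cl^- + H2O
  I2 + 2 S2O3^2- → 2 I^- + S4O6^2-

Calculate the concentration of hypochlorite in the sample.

0.06311 mol/L

n(S2O3^2-) = 0.03877 × 0.08285 = 3.212 × 10^-3 mol
n(I2) = n(S2O3^2-)/2 = 1.606 × 10^-3 mol
n(OCl^-) in the aliquot = 1.606 × 10^-3 mol (1:1 ratio)
[OCl^-] = 1.606 × 10^-3 / 0.02545 = 0.06311 mol/L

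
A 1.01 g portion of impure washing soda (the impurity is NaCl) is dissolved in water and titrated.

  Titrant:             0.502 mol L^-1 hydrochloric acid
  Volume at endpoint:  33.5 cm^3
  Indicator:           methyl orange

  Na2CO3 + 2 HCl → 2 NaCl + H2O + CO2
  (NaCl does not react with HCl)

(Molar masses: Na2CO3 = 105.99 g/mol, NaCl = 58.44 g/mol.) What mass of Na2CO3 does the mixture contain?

n(HCl) = 0.0335 × 0.502 = 0.0168 mol
Let x = n(Na2CO3), y = n(NaCl).
Titrant: 2x = 0.0168;  mass: 105.99x + 58.44y = 1.01
Solving, x = 8.41 × 10^-3 mol, y = 2.03 × 10^-3 mol
mass of Na2CO3 = 8.41 × 10^-3 × 105.99 = 0.891 g

0.891 g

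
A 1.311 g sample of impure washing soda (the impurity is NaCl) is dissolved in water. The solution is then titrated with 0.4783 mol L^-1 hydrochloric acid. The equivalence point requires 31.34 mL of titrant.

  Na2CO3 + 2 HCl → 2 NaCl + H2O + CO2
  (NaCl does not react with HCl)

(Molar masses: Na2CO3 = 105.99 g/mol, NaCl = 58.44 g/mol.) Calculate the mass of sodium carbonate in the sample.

0.7944 g

n(HCl) = 0.03134 × 0.4783 = 0.01499 mol
Let x = n(Na2CO3), y = n(NaCl).
Titrant: 2x = 0.01499;  mass: 105.99x + 58.44y = 1.311
Solving, x = 7.495 × 10^-3 mol, y = 8.840 × 10^-3 mol
mass of Na2CO3 = 7.495 × 10^-3 × 105.99 = 0.7944 g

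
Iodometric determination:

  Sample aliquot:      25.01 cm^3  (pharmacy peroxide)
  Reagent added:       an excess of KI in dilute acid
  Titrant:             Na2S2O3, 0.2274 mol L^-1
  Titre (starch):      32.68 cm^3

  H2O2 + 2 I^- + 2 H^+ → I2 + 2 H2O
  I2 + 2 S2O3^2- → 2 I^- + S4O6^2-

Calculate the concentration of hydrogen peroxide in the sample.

n(S2O3^2-) = 0.03268 × 0.2274 = 7.431 × 10^-3 mol
n(I2) = n(S2O3^2-)/2 = 3.716 × 10^-3 mol
n(H2O2) in the aliquot = 3.716 × 10^-3 mol (1:1 ratio)
[H2O2] = 3.716 × 10^-3 / 0.02501 = 0.1486 mol/L

0.1486 mol/L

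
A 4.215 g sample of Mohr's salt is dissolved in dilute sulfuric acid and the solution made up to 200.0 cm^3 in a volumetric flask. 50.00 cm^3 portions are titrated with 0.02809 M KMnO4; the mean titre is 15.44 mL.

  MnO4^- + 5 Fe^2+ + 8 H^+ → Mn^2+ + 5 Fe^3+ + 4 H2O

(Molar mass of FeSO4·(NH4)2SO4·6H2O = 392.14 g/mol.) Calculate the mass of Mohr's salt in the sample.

3.401 g

n(KMnO4) per titration = 0.01544 × 0.02809 = 4.337 × 10^-4 mol
From the 5:1 ratio, n(FeSO4·(NH4)2SO4·6H2O) in each aliquot = 5/1 × 4.337 × 10^-4 = 2.169 × 10^-3 mol
n(FeSO4·(NH4)2SO4·6H2O) in the whole flask = 2.169 × 10^-3 × 200.0/50.00 = 8.674 × 10^-3 mol
mass of FeSO4·(NH4)2SO4·6H2O = 8.674 × 10^-3 × 392.14 = 3.401 g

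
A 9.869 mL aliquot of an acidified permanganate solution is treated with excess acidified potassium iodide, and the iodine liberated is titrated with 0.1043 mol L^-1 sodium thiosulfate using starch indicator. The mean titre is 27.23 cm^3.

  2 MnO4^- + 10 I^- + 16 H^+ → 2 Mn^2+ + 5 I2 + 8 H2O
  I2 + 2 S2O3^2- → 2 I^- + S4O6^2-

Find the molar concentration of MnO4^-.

n(S2O3^2-) = 0.02723 × 0.1043 = 2.840 × 10^-3 mol
n(I2) = n(S2O3^2-)/2 = 1.420 × 10^-3 mol
From the 2:5 ratio, n(MnO4^-) in the aliquot = 2/5 × 1.420 × 10^-3 = 5.680 × 10^-4 mol
[MnO4^-] = 5.680 × 10^-4 / 0.009869 = 0.05756 mol/L

0.05756 mol/L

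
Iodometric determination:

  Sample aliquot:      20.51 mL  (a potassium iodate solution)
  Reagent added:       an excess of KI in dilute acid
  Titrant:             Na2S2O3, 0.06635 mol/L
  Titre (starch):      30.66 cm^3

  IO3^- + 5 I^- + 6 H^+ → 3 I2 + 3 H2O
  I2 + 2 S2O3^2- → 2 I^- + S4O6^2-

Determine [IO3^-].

n(S2O3^2-) = 0.03066 × 0.06635 = 2.034 × 10^-3 mol
n(I2) = n(S2O3^2-)/2 = 1.017 × 10^-3 mol
From the 1:3 ratio, n(IO3^-) in the aliquot = 1/3 × 1.017 × 10^-3 = 3.390 × 10^-4 mol
[IO3^-] = 3.390 × 10^-4 / 0.02051 = 0.01653 mol/L

0.01653 mol/L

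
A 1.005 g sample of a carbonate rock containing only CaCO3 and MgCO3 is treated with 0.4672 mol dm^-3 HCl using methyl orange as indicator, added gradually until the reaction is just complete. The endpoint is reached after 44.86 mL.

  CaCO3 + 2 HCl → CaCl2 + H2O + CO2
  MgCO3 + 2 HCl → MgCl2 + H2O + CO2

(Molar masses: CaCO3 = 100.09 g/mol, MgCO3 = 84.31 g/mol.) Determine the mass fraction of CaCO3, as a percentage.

n(HCl) = 0.04486 × 0.4672 = 0.02096 mol
Let x = n(CaCO3), y = n(MgCO3).
Titrant: 2x + 2y = 0.02096;  mass: 100.09x + 84.31y = 1.005
Solving, x = 7.699 × 10^-3 mol, y = 2.780 × 10^-3 mol
mass of CaCO3 = 7.699 × 10^-3 × 100.09 = 0.7706 g
% CaCO3 = 0.7706 / 1.005 × 100 = 76.68 %

76.68 %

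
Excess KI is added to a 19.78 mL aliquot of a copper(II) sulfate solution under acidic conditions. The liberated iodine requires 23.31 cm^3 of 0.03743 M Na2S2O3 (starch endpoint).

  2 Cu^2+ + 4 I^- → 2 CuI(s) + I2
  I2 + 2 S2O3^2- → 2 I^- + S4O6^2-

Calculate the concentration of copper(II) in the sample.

0.04411 M

n(S2O3^2-) = 0.02331 × 0.03743 = 8.725 × 10^-4 mol
n(I2) = n(S2O3^2-)/2 = 4.362 × 10^-4 mol
From the 2:1 ratio, n(Cu2+) in the aliquot = 2/1 × 4.362 × 10^-4 = 8.725 × 10^-4 mol
[Cu2+] = 8.725 × 10^-4 / 0.01978 = 0.04411 mol/L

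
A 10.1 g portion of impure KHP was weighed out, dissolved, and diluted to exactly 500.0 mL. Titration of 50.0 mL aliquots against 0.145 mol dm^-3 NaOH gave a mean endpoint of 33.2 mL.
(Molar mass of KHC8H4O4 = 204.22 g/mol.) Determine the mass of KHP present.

KHC8H4O4 + NaOH → KNaC8H4O4 + H2O
n(NaOH) per titration = 0.0332 × 0.145 = 4.81 × 10^-3 mol
n(KHC8H4O4) in each aliquot = 4.81 × 10^-3 mol (1:1 ratio)
n(KHC8H4O4) in the whole flask = 4.81 × 10^-3 × 500.0/50.0 = 0.0481 mol
mass of KHC8H4O4 = 0.0481 × 204.22 = 9.83 g

9.83 g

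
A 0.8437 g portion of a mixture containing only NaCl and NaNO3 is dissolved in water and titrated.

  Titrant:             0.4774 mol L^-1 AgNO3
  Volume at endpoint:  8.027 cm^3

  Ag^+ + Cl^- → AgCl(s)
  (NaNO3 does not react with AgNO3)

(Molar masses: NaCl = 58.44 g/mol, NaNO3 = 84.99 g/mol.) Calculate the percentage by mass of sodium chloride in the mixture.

n(AgNO3) = 0.008027 × 0.4774 = 3.832 × 10^-3 mol
Let x = n(NaCl), y = n(NaNO3).
Titrant: 1x = 3.832 × 10^-3;  mass: 58.44x + 84.99y = 0.8437
Solving, x = 3.832 × 10^-3 mol, y = 7.292 × 10^-3 mol
mass of NaCl = 3.832 × 10^-3 × 58.44 = 0.2239 g
% NaCl = 0.2239 / 0.8437 × 100 = 26.54 %

26.54 %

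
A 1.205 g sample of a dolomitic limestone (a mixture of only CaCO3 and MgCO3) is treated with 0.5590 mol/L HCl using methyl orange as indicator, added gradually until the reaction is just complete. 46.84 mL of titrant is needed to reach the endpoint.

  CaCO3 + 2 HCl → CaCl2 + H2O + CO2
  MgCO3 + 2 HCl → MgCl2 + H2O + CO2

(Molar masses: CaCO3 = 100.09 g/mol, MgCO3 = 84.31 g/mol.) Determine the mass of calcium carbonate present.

n(HCl) = 0.04684 × 0.5590 = 0.02618 mol
Let x = n(CaCO3), y = n(MgCO3).
Titrant: 2x + 2y = 0.02618;  mass: 100.09x + 84.31y = 1.205
Solving, x = 6.415 × 10^-3 mol, y = 6.677 × 10^-3 mol
mass of CaCO3 = 6.415 × 10^-3 × 100.09 = 0.6421 g

0.6421 g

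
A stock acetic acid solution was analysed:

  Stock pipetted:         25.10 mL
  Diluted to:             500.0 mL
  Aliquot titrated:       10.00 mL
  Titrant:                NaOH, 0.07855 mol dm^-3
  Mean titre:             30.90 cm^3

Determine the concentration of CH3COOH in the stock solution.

4.835 mol/L

CH3COOH + NaOH → CH3COONa + H2O
n(NaOH) = 0.03090 × 0.07855 = 2.427 × 10^-3 mol
n(CH3COOH) in the aliquot = 2.427 × 10^-3 mol (1:1 ratio)
[CH3COOH]_dilute = 2.427 × 10^-3 / 0.01000 = 0.2427 mol/L
Dilution factor = 500.0 / 25.10 = 19.92
[CH3COOH]_stock = 0.2427 × 19.92 = 4.835 mol/L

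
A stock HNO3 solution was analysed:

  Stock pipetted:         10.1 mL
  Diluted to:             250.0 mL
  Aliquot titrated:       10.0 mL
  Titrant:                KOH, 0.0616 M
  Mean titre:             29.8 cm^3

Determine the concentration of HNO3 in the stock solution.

HNO3 + KOH → KNO3 + H2O
n(KOH) = 0.0298 × 0.0616 = 1.84 × 10^-3 mol
n(HNO3) in the aliquot = 1.84 × 10^-3 mol (1:1 ratio)
[HNO3]_dilute = 1.84 × 10^-3 / 0.0100 = 0.184 mol/L
Dilution factor = 250.0 / 10.1 = 24.75
[HNO3]_stock = 0.184 × 24.75 = 4.54 mol/L

4.54 M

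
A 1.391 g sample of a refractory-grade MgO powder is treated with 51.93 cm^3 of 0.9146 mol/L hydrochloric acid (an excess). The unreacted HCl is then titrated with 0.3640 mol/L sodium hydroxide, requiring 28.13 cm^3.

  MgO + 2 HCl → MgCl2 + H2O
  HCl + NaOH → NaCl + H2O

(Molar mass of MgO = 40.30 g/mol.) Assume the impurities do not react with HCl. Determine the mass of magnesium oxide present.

n(HCl) added = 0.05193 × 0.9146 = 0.04750 mol
n(NaOH) used in back-titration = 0.02813 × 0.3640 = 0.01024 mol
n(HCl) left over = 0.01024 mol (1:1 ratio)
n(HCl) consumed by analyte = 0.04750 − 0.01024 = 0.03726 mol
From the 1:2 ratio, n(MgO) = 1/2 × 0.03726 = 0.01863 mol
mass of MgO = 0.01863 × 40.30 = 0.7507 g

0.7507 g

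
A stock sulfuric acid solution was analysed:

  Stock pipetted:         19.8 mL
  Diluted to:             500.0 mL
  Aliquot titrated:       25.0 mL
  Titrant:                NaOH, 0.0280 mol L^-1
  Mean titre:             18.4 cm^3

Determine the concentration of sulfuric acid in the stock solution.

H2SO4 + 2 NaOH → Na2SO4 + 2 H2O
n(NaOH) = 0.0184 × 0.0280 = 5.15 × 10^-4 mol
From the 1:2 ratio, n(H2SO4) in the aliquot = 1/2 × 5.15 × 10^-4 = 2.58 × 10^-4 mol
[H2SO4]_dilute = 2.58 × 10^-4 / 0.0250 = 0.0103 mol/L
Dilution factor = 500.0 / 19.8 = 25.25
[H2SO4]_stock = 0.0103 × 25.25 = 0.260 mol/L

0.260 mol/L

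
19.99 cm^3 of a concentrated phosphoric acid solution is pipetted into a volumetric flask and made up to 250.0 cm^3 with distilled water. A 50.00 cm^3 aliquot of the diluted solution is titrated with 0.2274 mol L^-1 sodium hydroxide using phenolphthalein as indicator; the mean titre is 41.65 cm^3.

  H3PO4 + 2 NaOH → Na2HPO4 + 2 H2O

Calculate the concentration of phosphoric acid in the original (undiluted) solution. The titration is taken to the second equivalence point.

n(NaOH) = 0.04165 × 0.2274 = 9.471 × 10^-3 mol
From the 1:2 ratio, n(H3PO4) in the aliquot = 1/2 × 9.471 × 10^-3 = 4.736 × 10^-3 mol
[H3PO4]_dilute = 4.736 × 10^-3 / 0.05000 = 0.09471 mol/L
Dilution factor = 250.0 / 19.99 = 12.51
[H3PO4]_stock = 0.09471 × 12.51 = 1.184 mol/L

1.184 mol/L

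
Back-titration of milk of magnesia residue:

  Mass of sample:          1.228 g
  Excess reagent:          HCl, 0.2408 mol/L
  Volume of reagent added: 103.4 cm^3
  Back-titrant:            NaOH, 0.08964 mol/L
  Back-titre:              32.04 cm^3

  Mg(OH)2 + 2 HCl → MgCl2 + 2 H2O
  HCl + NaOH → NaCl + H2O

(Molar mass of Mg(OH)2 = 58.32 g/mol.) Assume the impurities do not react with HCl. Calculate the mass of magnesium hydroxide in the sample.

0.6423 g

n(HCl) added = 0.1034 × 0.2408 = 0.02490 mol
n(NaOH) used in back-titration = 0.03204 × 0.08964 = 2.872 × 10^-3 mol
n(HCl) left over = 2.872 × 10^-3 mol (1:1 ratio)
n(HCl) consumed by analyte = 0.02490 − 2.872 × 10^-3 = 0.02203 mol
From the 1:2 ratio, n(Mg(OH)2) = 1/2 × 0.02203 = 0.01101 mol
mass of Mg(OH)2 = 0.01101 × 58.32 = 0.6423 g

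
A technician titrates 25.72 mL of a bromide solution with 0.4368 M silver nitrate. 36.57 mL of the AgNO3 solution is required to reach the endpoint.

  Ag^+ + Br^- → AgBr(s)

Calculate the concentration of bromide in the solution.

0.6211 M

n(AgNO3) = 0.03657 L × 0.4368 mol/L = 0.01597 mol
n(Br-) = 0.01597 mol (1:1 mole ratio)
[Br-] = 0.01597 mol / 0.02572 L = 0.6211 mol/L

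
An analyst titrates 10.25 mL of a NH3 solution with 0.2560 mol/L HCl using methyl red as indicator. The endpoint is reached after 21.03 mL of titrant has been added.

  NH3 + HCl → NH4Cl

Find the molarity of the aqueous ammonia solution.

0.5252 mol/L

n(HCl) = 0.02103 L × 0.2560 mol/L = 5.384 × 10^-3 mol
n(NH3) = 5.384 × 10^-3 mol (1:1 mole ratio)
[NH3] = 5.384 × 10^-3 mol / 0.01025 L = 0.5252 mol/L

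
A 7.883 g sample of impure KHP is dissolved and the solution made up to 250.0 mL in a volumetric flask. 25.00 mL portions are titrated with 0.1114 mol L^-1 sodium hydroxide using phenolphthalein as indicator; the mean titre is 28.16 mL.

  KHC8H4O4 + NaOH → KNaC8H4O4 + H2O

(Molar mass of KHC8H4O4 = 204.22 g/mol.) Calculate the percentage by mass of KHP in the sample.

n(NaOH) per titration = 0.02816 × 0.1114 = 3.137 × 10^-3 mol
n(KHC8H4O4) in each aliquot = 3.137 × 10^-3 mol (1:1 ratio)
n(KHC8H4O4) in the whole flask = 3.137 × 10^-3 × 250.0/25.00 = 0.03137 mol
mass of KHC8H4O4 = 0.03137 × 204.22 = 6.406 g
% KHC8H4O4 = 6.406 / 7.883 × 100 = 81.27 %

81.27 %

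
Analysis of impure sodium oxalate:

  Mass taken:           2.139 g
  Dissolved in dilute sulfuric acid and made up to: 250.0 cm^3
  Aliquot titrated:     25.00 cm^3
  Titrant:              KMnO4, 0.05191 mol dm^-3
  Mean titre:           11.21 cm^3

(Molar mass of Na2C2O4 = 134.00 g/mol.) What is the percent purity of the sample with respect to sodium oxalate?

2 MnO4^- + 5 C2O4^2- + 16 H^+ → 2 Mn^2+ + 10 CO2 + 8 H2O
n(KMnO4) per titration = 0.01121 × 0.05191 = 5.819 × 10^-4 mol
From the 5:2 ratio, n(Na2C2O4) in each aliquot = 5/2 × 5.819 × 10^-4 = 1.455 × 10^-3 mol
n(Na2C2O4) in the whole flask = 1.455 × 10^-3 × 250.0/25.00 = 0.01455 mol
mass of Na2C2O4 = 0.01455 × 134.00 = 1.949 g
% Na2C2O4 = 1.949 / 2.139 × 100 = 91.14 %

91.14 %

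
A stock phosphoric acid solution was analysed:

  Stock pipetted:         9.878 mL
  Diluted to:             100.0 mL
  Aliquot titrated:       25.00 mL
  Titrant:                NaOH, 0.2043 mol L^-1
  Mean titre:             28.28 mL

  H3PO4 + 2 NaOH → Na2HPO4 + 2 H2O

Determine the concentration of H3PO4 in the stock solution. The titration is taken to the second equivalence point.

n(NaOH) = 0.02828 × 0.2043 = 5.778 × 10^-3 mol
From the 1:2 ratio, n(H3PO4) in the aliquot = 1/2 × 5.778 × 10^-3 = 2.889 × 10^-3 mol
[H3PO4]_dilute = 2.889 × 10^-3 / 0.02500 = 0.1156 mol/L
Dilution factor = 100.0 / 9.878 = 10.12
[H3PO4]_stock = 0.1156 × 10.12 = 1.170 mol/L

1.170 mol/L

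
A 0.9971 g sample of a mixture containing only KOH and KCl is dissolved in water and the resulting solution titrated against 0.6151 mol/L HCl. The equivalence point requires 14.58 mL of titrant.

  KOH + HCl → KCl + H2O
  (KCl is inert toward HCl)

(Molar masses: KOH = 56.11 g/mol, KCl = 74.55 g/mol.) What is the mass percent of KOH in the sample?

50.47 %

n(HCl) = 0.01458 × 0.6151 = 8.968 × 10^-3 mol
Let x = n(KOH), y = n(KCl).
Titrant: 1x = 8.968 × 10^-3;  mass: 56.11x + 74.55y = 0.9971
Solving, x = 8.968 × 10^-3 mol, y = 6.625 × 10^-3 mol
mass of KOH = 8.968 × 10^-3 × 56.11 = 0.5032 g
% KOH = 0.5032 / 0.9971 × 100 = 50.47 %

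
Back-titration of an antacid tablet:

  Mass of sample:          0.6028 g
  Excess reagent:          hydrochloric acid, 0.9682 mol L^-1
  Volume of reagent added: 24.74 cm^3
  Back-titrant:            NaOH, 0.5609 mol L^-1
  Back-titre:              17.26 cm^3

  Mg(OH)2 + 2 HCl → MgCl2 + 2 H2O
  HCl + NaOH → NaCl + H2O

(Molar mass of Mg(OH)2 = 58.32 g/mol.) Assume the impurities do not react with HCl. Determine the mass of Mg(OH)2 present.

0.4162 g

n(HCl) added = 0.02474 × 0.9682 = 0.02395 mol
n(NaOH) used in back-titration = 0.01726 × 0.5609 = 9.681 × 10^-3 mol
n(HCl) left over = 9.681 × 10^-3 mol (1:1 ratio)
n(HCl) consumed by analyte = 0.02395 − 9.681 × 10^-3 = 0.01427 mol
From the 1:2 ratio, n(Mg(OH)2) = 1/2 × 0.01427 = 7.136 × 10^-3 mol
mass of Mg(OH)2 = 7.136 × 10^-3 × 58.32 = 0.4162 g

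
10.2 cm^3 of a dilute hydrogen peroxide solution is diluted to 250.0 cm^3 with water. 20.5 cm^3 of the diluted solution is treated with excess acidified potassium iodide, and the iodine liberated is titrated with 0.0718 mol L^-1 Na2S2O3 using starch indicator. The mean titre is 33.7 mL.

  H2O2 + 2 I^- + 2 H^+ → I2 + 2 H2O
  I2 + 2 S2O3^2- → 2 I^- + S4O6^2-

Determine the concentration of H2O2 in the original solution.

1.45 mol/L

n(S2O3^2-) = 0.0337 × 0.0718 = 2.42 × 10^-3 mol
n(I2) = n(S2O3^2-)/2 = 1.21 × 10^-3 mol
n(H2O2) in the aliquot = 1.21 × 10^-3 mol (1:1 ratio)
[H2O2]_dilute = 1.21 × 10^-3 / 0.0205 = 0.0590 mol/L
[H2O2]_original = 0.0590 × 250.0/10.2 = 1.45 mol/L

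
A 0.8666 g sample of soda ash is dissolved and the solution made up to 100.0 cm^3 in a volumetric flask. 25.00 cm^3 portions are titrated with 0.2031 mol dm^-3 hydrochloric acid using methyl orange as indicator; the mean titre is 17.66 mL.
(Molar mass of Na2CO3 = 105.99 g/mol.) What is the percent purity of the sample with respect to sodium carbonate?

Na2CO3 + 2 HCl → 2 NaCl + H2O + CO2
n(HCl) per titration = 0.01766 × 0.2031 = 3.587 × 10^-3 mol
From the 1:2 ratio, n(Na2CO3) in each aliquot = 1/2 × 3.587 × 10^-3 = 1.793 × 10^-3 mol
n(Na2CO3) in the whole flask = 1.793 × 10^-3 × 100.0/25.00 = 7.173 × 10^-3 mol
mass of Na2CO3 = 7.173 × 10^-3 × 105.99 = 0.7603 g
% Na2CO3 = 0.7603 / 0.8666 × 100 = 87.74 %

87.74 %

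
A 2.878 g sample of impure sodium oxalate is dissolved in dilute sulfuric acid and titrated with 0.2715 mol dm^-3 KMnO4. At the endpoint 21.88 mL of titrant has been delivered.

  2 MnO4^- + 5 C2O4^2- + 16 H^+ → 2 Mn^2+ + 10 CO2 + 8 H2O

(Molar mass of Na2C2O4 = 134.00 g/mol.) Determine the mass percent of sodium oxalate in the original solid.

69.15 %

n(KMnO4) = 0.02188 L × 0.2715 mol/L = 5.940 × 10^-3 mol
From the 5:2 ratio, n(Na2C2O4) = 5/2 × 5.940 × 10^-3 = 0.01485 mol
mass of Na2C2O4 = 0.01485 × 134.00 g/mol = 1.990 g
% Na2C2O4 = 1.990 / 2.878 × 100 = 69.15 %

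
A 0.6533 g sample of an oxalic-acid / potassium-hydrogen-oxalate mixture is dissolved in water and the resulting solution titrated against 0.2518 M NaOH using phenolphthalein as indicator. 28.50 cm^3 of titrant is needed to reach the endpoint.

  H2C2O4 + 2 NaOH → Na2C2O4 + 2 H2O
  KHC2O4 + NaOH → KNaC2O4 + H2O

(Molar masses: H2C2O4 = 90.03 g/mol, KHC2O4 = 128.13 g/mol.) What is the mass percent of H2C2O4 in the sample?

n(NaOH) = 0.02850 × 0.2518 = 7.176 × 10^-3 mol
Let x = n(H2C2O4), y = n(KHC2O4).
Titrant: 2x + 1y = 7.176 × 10^-3;  mass: 90.03x + 128.13y = 0.6533
Solving, x = 1.601 × 10^-3 mol, y = 3.974 × 10^-3 mol
mass of H2C2O4 = 1.601 × 10^-3 × 90.03 = 0.1442 g
% H2C2O4 = 0.1442 / 0.6533 × 100 = 22.07 %

22.07 %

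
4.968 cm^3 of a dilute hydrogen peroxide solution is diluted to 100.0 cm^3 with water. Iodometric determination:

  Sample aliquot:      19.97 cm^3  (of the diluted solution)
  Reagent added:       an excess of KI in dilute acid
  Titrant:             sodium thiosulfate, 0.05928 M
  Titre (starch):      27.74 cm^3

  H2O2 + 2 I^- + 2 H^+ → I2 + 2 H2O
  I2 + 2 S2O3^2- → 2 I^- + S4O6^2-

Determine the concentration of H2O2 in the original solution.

0.8288 M

n(S2O3^2-) = 0.02774 × 0.05928 = 1.644 × 10^-3 mol
n(I2) = n(S2O3^2-)/2 = 8.222 × 10^-4 mol
n(H2O2) in the aliquot = 8.222 × 10^-4 mol (1:1 ratio)
[H2O2]_dilute = 8.222 × 10^-4 / 0.01997 = 0.04117 mol/L
[H2O2]_original = 0.04117 × 100.0/4.968 = 0.8288 mol/L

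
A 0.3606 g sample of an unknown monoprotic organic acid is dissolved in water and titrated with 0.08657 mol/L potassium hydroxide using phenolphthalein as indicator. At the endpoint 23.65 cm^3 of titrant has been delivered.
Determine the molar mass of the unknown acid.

176.1 g/mol

n(KOH) = 0.02365 L × 0.08657 mol/L = 2.047 × 10^-3 mol
n(HA) = 2.047 × 10^-3 mol (1:1 ratio)
M = m / n = 0.3606 g / 2.047 × 10^-3 mol = 176.1 g/mol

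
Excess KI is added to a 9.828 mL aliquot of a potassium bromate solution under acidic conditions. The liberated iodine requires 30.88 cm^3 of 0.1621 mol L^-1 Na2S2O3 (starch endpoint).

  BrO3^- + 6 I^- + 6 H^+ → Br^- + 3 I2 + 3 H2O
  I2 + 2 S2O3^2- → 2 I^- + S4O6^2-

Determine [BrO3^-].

0.08489 mol/L

n(S2O3^2-) = 0.03088 × 0.1621 = 5.006 × 10^-3 mol
n(I2) = n(S2O3^2-)/2 = 2.503 × 10^-3 mol
From the 1:3 ratio, n(BrO3^-) in the aliquot = 1/3 × 2.503 × 10^-3 = 8.343 × 10^-4 mol
[BrO3^-] = 8.343 × 10^-4 / 0.009828 = 0.08489 mol/L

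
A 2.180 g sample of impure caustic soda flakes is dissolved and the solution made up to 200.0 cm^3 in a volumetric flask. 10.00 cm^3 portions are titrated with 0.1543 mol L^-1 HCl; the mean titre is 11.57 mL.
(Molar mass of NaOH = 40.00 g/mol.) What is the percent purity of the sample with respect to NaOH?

65.51 %

NaOH + HCl → NaCl + H2O
n(HCl) per titration = 0.01157 × 0.1543 = 1.785 × 10^-3 mol
n(NaOH) in each aliquot = 1.785 × 10^-3 mol (1:1 ratio)
n(NaOH) in the whole flask = 1.785 × 10^-3 × 200.0/10.00 = 0.03571 mol
mass of NaOH = 0.03571 × 40.00 = 1.428 g
% NaOH = 1.428 / 2.180 × 100 = 65.51 %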